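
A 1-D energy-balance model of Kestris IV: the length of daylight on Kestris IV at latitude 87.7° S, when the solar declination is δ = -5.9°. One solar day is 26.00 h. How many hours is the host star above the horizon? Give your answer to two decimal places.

26.00 h

Sunrise equation: cos H₀ = −tan φ · tan δ = -2.5729 ≤ −1, so the host star never sets (polar day) and H₀ = π.
Daylight = 2H₀/(2π) × 26.00 h = (3.1416/π) × 26.00 = 26.00 h.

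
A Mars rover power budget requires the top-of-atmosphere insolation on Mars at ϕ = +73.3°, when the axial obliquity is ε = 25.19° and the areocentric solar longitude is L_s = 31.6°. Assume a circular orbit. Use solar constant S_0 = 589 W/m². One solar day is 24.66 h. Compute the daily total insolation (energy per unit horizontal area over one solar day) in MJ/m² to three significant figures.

11.7 MJ/m²

sin δ = sin 25.19° × sin 31.6° = 0.22302, so δ = +12.886°.
cos h₀ = −tan(+73.3°) tan(+12.886°) = -0.7626, h₀ = 2.4381 rad.
Bracket: h₀ sin ϕ sin δ + cos ϕ cos δ sin h₀ = 2.4381×0.95782×0.22302 + 0.28736×0.97481×0.64691 = 0.520810 + 0.181213 = 0.702023.
Q̄ = (S_0/π) × [bracket] = (589/π) × 0.702023 = 131.62 W/m².
Daily total = Q̄ × 24.66 h × 3600 s/h = 131.62 × 24.66 × 3600 / 10⁶ = 11.68 MJ/m².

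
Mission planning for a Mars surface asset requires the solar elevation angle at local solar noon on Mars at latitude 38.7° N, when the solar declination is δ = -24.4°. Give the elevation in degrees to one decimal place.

At local noon the hour angle is zero, so the zenith angle equals |φ − δ| = |+38.7° − (-24.400°)| = 63.100°.
Elevation = 90° − 63.100° = 26.9°.

26.9°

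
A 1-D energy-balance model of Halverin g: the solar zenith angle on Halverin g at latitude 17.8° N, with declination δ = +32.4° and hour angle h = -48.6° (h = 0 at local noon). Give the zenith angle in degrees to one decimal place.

θ_z = 45.9°

cos θ_z = sin φ sin δ + cos φ cos δ cos h = 0.163800 + 0.531635 = 0.695435.
θ_z = arccos(0.695435) = 45.9°.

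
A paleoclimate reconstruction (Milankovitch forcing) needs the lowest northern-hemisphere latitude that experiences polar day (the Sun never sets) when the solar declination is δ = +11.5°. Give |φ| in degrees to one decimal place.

Polar day requires cos H₀ = −tan φ tan δ ≤ −1, i.e. tan φ tan δ ≥ 1.
The boundary is |tan φ| · |tan δ| = 1, so |φ| = 90° − |δ| = 90° − 11.5° = 78.5° in the northern hemisphere.

|φ| = 78.5°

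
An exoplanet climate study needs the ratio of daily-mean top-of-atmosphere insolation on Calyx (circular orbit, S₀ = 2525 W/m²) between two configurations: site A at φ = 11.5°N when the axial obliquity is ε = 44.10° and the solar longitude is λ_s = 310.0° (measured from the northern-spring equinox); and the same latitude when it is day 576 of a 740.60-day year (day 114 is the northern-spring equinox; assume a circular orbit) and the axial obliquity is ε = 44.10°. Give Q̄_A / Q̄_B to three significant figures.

— Configuration A (φ=+11.5°):
Solar declination: sin δ = sin ε · sin λ_s = sin 44.10° × sin 310.0° = -0.53310, so δ = -32.215°.
cos H₀ = −tan(+11.5°) tan(-32.215°) = 0.1282, H₀ = 1.4422 rad.
Bracket: H₀ sin φ sin δ + cos φ cos δ sin H₀ = 1.4422×0.19937×-0.53310 + 0.97992×0.84605×0.99175 = -0.153283 + 0.822222 = 0.668939.
Q̄ = (S₀/π) × [bracket] = (2525/π) × 0.668939 = 537.65 W/m².
— Configuration B (φ=+11.5°):
Solar longitude: λ_s = 360° × (576 − 114)/740.60 = 224.575°.
sin δ = sin 44.10° × sin 224.575° = -0.48842, so δ = -29.237°.
cos H₀ = −tan(+11.5°) tan(-29.237°) = 0.1139, H₀ = 1.4567 rad.
Bracket: H₀ sin φ sin δ + cos φ cos δ sin H₀ = 1.4567×0.19937×-0.48842 + 0.97992×0.87261×0.99349 = -0.141848 + 0.849521 = 0.707673.
Q̄ = (S₀/π) × [bracket] = (2525/π) × 0.707673 = 568.78 W/m².
Ratio Q̄_A / Q̄_B = 537.65 / 568.78 = 0.9453.

Q̄_A / Q̄_B ≈ 0.945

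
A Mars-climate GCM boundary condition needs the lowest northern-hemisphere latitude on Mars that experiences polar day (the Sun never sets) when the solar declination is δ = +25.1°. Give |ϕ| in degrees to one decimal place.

|ϕ| = 64.9°

Polar day requires cos h₀ = −tan ϕ tan δ ≤ −1, i.e. tan ϕ tan δ ≥ 1.
The boundary is |tan ϕ| · |tan δ| = 1, so |ϕ| = 90° − |δ| = 90° − 25.1° = 64.9° in the northern hemisphere.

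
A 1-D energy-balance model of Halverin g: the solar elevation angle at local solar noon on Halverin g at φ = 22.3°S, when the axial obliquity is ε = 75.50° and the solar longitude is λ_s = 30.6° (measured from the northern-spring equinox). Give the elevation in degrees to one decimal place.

38.2°

Solar declination: sin δ = sin ε · sin λ_s = sin 75.50° × sin 30.6° = 0.49283, so δ = +29.527°.
At local noon the hour angle is zero, so the zenith angle equals |φ − δ| = |-22.3° − (+29.527°)| = 51.827°.
Elevation = 90° − 51.827° = 38.2°.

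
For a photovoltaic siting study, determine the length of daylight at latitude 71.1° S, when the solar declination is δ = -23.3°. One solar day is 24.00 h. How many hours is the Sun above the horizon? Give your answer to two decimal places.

24.00 h

Sunrise equation: cos h₀ = −tan ϕ · tan δ = -1.2579 ≤ −1, so the Sun never sets (polar day) and h₀ = π.
Daylight = 2h₀/(2π) × 24.00 h = (3.1416/π) × 24.00 = 24.00 h.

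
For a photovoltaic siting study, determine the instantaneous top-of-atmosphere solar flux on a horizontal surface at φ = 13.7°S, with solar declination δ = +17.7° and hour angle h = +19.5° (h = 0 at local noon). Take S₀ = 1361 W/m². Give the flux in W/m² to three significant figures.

1.09e+03 W/m²

cos θ_z = sin φ sin δ + cos φ cos δ cos h = -0.072007 + 0.872469 = 0.800462.
Flux = S₀ · cos θ_z = 1361 × 0.800462 = 1089 W/m².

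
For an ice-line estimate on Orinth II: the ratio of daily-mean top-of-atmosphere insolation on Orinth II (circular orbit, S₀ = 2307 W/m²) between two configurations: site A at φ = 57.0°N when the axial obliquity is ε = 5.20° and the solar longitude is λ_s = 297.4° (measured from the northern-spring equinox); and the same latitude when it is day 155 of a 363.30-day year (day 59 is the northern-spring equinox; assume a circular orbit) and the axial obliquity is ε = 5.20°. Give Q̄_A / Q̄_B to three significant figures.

— Configuration A (φ=+57.0°):
Solar declination: sin δ = sin ε · sin λ_s = sin 5.20° × sin 297.4° = -0.08046, so δ = -4.615°.
cos H₀ = −tan(+57.0°) tan(-4.615°) = 0.1243, H₀ = 1.4462 rad.
Bracket: H₀ sin φ sin δ + cos φ cos δ sin H₀ = 1.4462×0.83867×-0.08046 + 0.54464×0.99676×0.99224 = -0.097589 + 0.538663 = 0.441074.
Q̄ = (S₀/π) × [bracket] = (2307/π) × 0.441074 = 323.90 W/m².
— Configuration B (φ=+57.0°):
Solar longitude: λ_s = 360° × (155 − 59)/363.30 = 95.128°.
sin δ = sin 5.20° × sin 95.128° = 0.09027, so δ = +5.179°.
cos H₀ = −tan(+57.0°) tan(+5.179°) = -0.1396, H₀ = 1.7108 rad.
Bracket: H₀ sin φ sin δ + cos φ cos δ sin H₀ = 1.7108×0.83867×0.09027 + 0.54464×0.99592×0.99021 = 0.129519 + 0.537108 = 0.666627.
Q̄ = (S₀/π) × [bracket] = (2307/π) × 0.666627 = 489.53 W/m².
Ratio Q̄_A / Q̄_B = 323.90 / 489.53 = 0.6617.

Q̄_A / Q̄_B ≈ 0.662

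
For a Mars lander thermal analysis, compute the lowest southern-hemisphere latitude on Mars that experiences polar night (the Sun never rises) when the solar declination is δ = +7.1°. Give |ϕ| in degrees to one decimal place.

Polar night requires cos h₀ = −tan ϕ tan δ ≥ 1, i.e. tan ϕ tan δ ≤ −1.
The boundary is |tan ϕ| · |tan δ| = 1, so |ϕ| = 90° − |δ| = 90° − 7.1° = 82.9° in the southern hemisphere.

|ϕ| = 82.9°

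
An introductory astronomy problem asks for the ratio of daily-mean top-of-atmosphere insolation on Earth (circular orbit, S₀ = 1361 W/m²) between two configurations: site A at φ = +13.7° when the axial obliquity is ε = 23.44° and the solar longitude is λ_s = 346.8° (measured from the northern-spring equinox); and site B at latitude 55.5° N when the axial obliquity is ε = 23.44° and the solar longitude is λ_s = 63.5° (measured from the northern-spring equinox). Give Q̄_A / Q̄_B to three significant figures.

— Configuration A (φ=+13.7°):
Solar declination: sin δ = sin ε · sin λ_s = sin 23.44° × sin 346.8° = -0.09084, so δ = -5.212°.
cos H₀ = −tan(+13.7°) tan(-5.212°) = 0.0222, H₀ = 1.5486 rad.
Bracket: H₀ sin φ sin δ + cos φ cos δ sin H₀ = 1.5486×0.23684×-0.09084 + 0.97155×0.99587×0.99975 = -0.033317 + 0.967296 = 0.933979.
Q̄ = (S₀/π) × [bracket] = (1361/π) × 0.933979 = 404.62 W/m².
— Configuration B (φ=+55.5°):
Solar declination: sin δ = sin ε · sin λ_s = sin 23.44° × sin 63.5° = 0.35599, so δ = +20.854°.
cos H₀ = −tan(+55.5°) tan(+20.854°) = -0.5543, H₀ = 2.1583 rad.
Bracket: H₀ sin φ sin δ + cos φ cos δ sin H₀ = 2.1583×0.82413×0.35599 + 0.56641×0.93449×0.83233 = 0.633206 + 0.440556 = 1.073762.
Q̄ = (S₀/π) × [bracket] = (1361/π) × 1.073762 = 465.17 W/m².
Ratio Q̄_A / Q̄_B = 404.62 / 465.17 = 0.8698.

Q̄_A / Q̄_B ≈ 0.870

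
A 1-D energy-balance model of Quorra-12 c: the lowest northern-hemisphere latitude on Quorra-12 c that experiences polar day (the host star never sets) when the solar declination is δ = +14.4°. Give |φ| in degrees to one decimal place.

Polar day requires cos H₀ = −tan φ tan δ ≤ −1, i.e. tan φ tan δ ≥ 1.
The boundary is |tan φ| · |tan δ| = 1, so |φ| = 90° − |δ| = 90° − 14.4° = 75.6° in the northern hemisphere.

|φ| = 75.6°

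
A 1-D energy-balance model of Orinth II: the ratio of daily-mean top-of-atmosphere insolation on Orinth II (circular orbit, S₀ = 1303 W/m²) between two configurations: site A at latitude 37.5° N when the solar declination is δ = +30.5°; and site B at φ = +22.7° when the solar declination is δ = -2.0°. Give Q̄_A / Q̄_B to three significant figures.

— Configuration A (φ=+37.5°):
cos H₀ = −tan(+37.5°) tan(+30.500°) = -0.4520, H₀ = 2.0398 rad.
Bracket: H₀ sin φ sin δ + cos φ cos δ sin H₀ = 2.0398×0.60876×0.50754 + 0.79335×0.86163×0.89202 = 0.630237 + 0.609762 = 1.239999.
Q̄ = (S₀/π) × [bracket] = (1303/π) × 1.239999 = 514.30 W/m².
— Configuration B (φ=+22.7°):
cos H₀ = −tan(+22.7°) tan(-2.000°) = 0.0146, H₀ = 1.5562 rad.
Bracket: H₀ sin φ sin δ + cos φ cos δ sin H₀ = 1.5562×0.38591×-0.03490 + 0.92254×0.99939×0.99989 = -0.020959 + 0.921876 = 0.900917.
Q̄ = (S₀/π) × [bracket] = (1303/π) × 0.900917 = 373.66 W/m².
Ratio Q̄_A / Q̄_B = 514.30 / 373.66 = 1.376.

Q̄_A / Q̄_B ≈ 1.38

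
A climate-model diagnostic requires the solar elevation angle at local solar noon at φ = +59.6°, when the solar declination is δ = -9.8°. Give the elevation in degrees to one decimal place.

20.6°

At local noon the hour angle is zero, so the zenith angle equals |φ − δ| = |+59.6° − (-9.800°)| = 69.400°.
Elevation = 90° − 69.400° = 20.6°.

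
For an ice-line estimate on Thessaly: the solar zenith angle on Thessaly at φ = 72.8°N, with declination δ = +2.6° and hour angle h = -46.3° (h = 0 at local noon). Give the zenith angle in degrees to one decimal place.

θ_z = 75.7°

cos θ_z = sin φ sin δ + cos φ cos δ cos h = 0.043334 + 0.204089 = 0.247423.
θ_z = arccos(0.247423) = 75.7°.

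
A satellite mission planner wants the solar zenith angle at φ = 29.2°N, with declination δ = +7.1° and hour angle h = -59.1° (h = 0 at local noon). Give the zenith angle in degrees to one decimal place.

θ_z = 59.7°

cos θ_z = sin φ sin δ + cos φ cos δ cos h = 0.060300 + 0.444844 = 0.505144.
θ_z = arccos(0.505144) = 59.7°.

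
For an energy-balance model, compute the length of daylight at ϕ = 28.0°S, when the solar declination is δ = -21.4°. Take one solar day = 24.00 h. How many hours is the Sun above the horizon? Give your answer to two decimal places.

cos h₀ = −tan ϕ · tan δ = −tan(-28.0°) × tan(-21.400°) = -0.2084, so h₀ = 1.7807 rad = 102.03°.
Daylight = 2h₀/(2π) × 24.00 h = (1.7807/π) × 24.00 = 13.60 h.

13.60 h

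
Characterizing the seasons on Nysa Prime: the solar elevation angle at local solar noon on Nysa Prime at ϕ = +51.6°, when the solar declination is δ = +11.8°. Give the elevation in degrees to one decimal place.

50.2°

At local noon the hour angle is zero, so the zenith angle equals |ϕ − δ| = |+51.6° − (+11.800°)| = 39.800°.
Elevation = 90° − 39.800° = 50.2°.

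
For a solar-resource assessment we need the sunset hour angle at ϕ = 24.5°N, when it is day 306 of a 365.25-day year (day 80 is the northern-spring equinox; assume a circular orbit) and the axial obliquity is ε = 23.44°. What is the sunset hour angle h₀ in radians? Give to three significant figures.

h₀ = 1.44 rad

Solar longitude: L_s = 360° × (306 − 80)/365.25 = 222.752°.
sin δ = sin 23.44° × sin 222.752° = -0.27003, so δ = -15.666°.
cos h₀ = −tan ϕ · tan δ = −tan(+24.5°) × tan(-15.666°) = 0.1278, so h₀ = 1.4426 rad = 82.66°.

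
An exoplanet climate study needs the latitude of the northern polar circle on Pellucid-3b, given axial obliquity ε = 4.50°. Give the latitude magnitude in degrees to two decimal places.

The polar circle is the lowest latitude that experiences at least one full rotation of continuous daylight at the northern-summer solstice; it lies at |φ| = 90° − ε = 90° − 4.50° = 85.50°.

85.50°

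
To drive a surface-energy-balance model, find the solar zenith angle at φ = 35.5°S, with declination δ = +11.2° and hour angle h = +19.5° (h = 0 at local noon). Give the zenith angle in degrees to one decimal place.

θ_z = 50.2°

cos θ_z = sin φ sin δ + cos φ cos δ cos h = -0.112792 + 0.752804 = 0.640012.
θ_z = arccos(0.640012) = 50.2°.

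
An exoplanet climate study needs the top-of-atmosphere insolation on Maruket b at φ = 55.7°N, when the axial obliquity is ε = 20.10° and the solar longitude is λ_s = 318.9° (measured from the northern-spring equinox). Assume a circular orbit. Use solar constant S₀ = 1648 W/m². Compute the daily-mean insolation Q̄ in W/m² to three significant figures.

Q̄ ≈ 151 W/m²

Solar declination: sin δ = sin ε · sin λ_s = sin 20.10° × sin 318.9° = -0.22591, so δ = -13.057°.
cos H₀ = −tan(+55.7°) tan(-13.057°) = 0.3400, H₀ = 1.2239 rad.
Bracket: H₀ sin φ sin δ + cos φ cos δ sin H₀ = 1.2239×0.82610×-0.22591 + 0.56353×0.97415×0.94044 = -0.228409 + 0.516267 = 0.287858.
Q̄ = (S₀/π) × [bracket] = (1648/π) × 0.287858 = 151.0 W/m².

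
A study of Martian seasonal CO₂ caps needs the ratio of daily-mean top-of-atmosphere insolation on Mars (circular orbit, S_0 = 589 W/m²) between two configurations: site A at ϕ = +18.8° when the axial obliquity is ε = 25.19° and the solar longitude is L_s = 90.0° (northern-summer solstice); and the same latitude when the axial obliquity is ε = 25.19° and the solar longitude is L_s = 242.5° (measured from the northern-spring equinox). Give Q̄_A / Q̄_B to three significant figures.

— Configuration A (ϕ=+18.8°):
Solar declination: sin δ = sin ε · sin L_s = sin 25.19° × sin 90.0° = 0.42562, so δ = +25.190°.
cos h₀ = −tan(+18.8°) tan(+25.190°) = -0.1601, h₀ = 1.7316 rad.
Bracket: h₀ sin ϕ sin δ + cos ϕ cos δ sin h₀ = 1.7316×0.32227×0.42562 + 0.94665×0.90490×0.98710 = 0.237514 + 0.845573 = 1.083087.
Q̄ = (S_0/π) × [bracket] = (589/π) × 1.083087 = 203.06 W/m².
— Configuration B (ϕ=+18.8°):
Solar declination: sin δ = sin ε · sin L_s = sin 25.19° × sin 242.5° = -0.37753, so δ = -22.181°.
cos h₀ = −tan(+18.8°) tan(-22.181°) = 0.1388, h₀ = 1.4316 rad.
Bracket: h₀ sin ϕ sin δ + cos ϕ cos δ sin h₀ = 1.4316×0.32227×-0.37753 + 0.94665×0.92600×0.99032 = -0.174178 + 0.868112 = 0.693934.
Q̄ = (S_0/π) × [bracket] = (589/π) × 0.693934 = 130.10 W/m².
Ratio Q̄_A / Q̄_B = 203.06 / 130.10 = 1.561.

Q̄_A / Q̄_B ≈ 1.56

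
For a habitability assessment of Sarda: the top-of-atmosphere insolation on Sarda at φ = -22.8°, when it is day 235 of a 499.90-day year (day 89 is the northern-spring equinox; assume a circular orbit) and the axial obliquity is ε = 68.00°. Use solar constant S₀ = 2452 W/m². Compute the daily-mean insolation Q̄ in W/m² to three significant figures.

Q̄ ≈ 18.9 W/m²

Solar longitude: λ_s = 360° × (235 − 89)/499.90 = 105.141°.
sin δ = sin 68.00° × sin 105.141° = 0.89500, so δ = +63.508°.
cos H₀ = −tan(-22.8°) tan(+63.508°) = 0.8434, H₀ = 0.5672 rad.
Bracket: H₀ sin φ sin δ + cos φ cos δ sin H₀ = 0.5672×-0.38752×0.89500 + 0.92186×0.44607×0.53727 = -0.196722 + 0.220933 = 0.024211.
Q̄ = (S₀/π) × [bracket] = (2452/π) × 0.024211 = 18.90 W/m².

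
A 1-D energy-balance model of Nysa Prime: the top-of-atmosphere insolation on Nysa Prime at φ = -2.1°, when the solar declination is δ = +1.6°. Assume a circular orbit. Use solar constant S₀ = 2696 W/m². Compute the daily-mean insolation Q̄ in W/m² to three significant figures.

Q̄ ≈ 856 W/m²

cos H₀ = −tan(-2.1°) tan(+1.600°) = 0.0010, H₀ = 1.5698 rad.
Bracket: H₀ sin φ sin δ + cos φ cos δ sin H₀ = 1.5698×-0.03664×0.02792 + 0.99933×0.99961×1.00000 = -0.001606 + 0.998940 = 0.997334.
Q̄ = (S₀/π) × [bracket] = (2696/π) × 0.997334 = 855.9 W/m².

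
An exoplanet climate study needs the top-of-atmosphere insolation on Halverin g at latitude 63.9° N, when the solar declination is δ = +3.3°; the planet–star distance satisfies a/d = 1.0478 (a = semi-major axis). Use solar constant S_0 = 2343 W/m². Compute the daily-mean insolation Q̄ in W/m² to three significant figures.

Q̄ ≈ 429 W/m²

cos h₀ = −tan(+63.9°) tan(+3.300°) = -0.1177, h₀ = 1.6888 rad.
Bracket: h₀ sin ϕ sin δ + cos ϕ cos δ sin h₀ = 1.6888×0.89803×0.05756 + 0.43994×0.99834×0.99305 = 0.087295 + 0.436157 = 0.523452.
Inverse-square distance factor (a/d)² = 1.0478² = 1.097885.
Q̄ = (S_0/π) × 1.097885 × [bracket] = (2343/π) × 1.097885 × 0.523452 = 428.6 W/m².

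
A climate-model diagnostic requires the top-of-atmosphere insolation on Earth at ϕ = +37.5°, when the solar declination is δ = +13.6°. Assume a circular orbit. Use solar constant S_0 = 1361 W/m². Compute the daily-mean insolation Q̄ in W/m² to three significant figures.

Q̄ ≈ 437 W/m²

cos h₀ = −tan(+37.5°) tan(+13.600°) = -0.1856, h₀ = 1.7575 rad.
Bracket: h₀ sin ϕ sin δ + cos ϕ cos δ sin h₀ = 1.7575×0.60876×0.23514 + 0.79335×0.97196×0.98262 = 0.251575 + 0.757703 = 1.009278.
Q̄ = (S_0/π) × [bracket] = (1361/π) × 1.009278 = 437.2 W/m².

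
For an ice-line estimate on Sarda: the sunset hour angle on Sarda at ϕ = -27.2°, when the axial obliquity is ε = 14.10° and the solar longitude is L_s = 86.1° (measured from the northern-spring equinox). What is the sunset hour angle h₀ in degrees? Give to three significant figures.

Solar declination: sin δ = sin ε · sin L_s = sin 14.10° × sin 86.1° = 0.24305, so δ = +14.067°.
cos h₀ = −tan ϕ · tan δ = −tan(-27.2°) × tan(+14.067°) = 0.1288, so h₀ = 1.4417 rad = 82.60°.

h₀ = 82.6°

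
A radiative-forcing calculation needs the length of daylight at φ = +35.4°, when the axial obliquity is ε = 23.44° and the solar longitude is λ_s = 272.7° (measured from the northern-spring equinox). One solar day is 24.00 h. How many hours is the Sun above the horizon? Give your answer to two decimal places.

Solar declination: sin δ = sin ε · sin λ_s = sin 23.44° × sin 272.7° = -0.39735, so δ = -23.412°.
cos H₀ = −tan φ · tan δ = −tan(+35.4°) × tan(-23.412°) = 0.3077, so H₀ = 1.2580 rad = 72.08°.
Daylight = 2H₀/(2π) × 24.00 h = (1.2580/π) × 24.00 = 9.61 h.

9.61 h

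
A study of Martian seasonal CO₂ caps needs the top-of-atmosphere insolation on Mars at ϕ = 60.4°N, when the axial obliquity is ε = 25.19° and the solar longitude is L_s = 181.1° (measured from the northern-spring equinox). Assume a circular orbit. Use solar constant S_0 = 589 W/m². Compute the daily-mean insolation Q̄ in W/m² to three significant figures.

Q̄ ≈ 90.5 W/m²

Solar declination: sin δ = sin ε · sin L_s = sin 25.19° × sin 181.1° = -0.00817, so δ = -0.468°.
cos h₀ = −tan(+60.4°) tan(-0.468°) = 0.0144, h₀ = 1.5564 rad.
Bracket: h₀ sin ϕ sin δ + cos ϕ cos δ sin h₀ = 1.5564×0.86949×-0.00817 + 0.49394×0.99997×0.99990 = -0.011056 + 0.493876 = 0.482820.
Q̄ = (S_0/π) × [bracket] = (589/π) × 0.482820 = 90.52 W/m².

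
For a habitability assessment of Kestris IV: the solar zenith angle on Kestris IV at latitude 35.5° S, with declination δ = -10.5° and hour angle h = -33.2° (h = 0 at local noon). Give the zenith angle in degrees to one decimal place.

θ_z = 39.1°

cos θ_z = sin ϕ sin δ + cos ϕ cos δ cos h = 0.105825 + 0.669816 = 0.775641.
θ_z = arccos(0.775641) = 39.1°.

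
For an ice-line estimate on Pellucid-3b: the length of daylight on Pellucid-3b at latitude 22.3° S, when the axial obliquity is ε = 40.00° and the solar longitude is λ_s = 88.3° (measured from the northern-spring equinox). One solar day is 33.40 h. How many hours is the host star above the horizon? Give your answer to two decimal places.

12.97 h

Solar declination: sin δ = sin ε · sin λ_s = sin 40.00° × sin 88.3° = 0.64250, so δ = +39.979°.
cos H₀ = −tan φ · tan δ = −tan(-22.3°) × tan(+39.979°) = 0.3439, so H₀ = 1.2197 rad = 69.89°.
Daylight = 2H₀/(2π) × 33.40 h = (1.2197/π) × 33.40 = 12.97 h.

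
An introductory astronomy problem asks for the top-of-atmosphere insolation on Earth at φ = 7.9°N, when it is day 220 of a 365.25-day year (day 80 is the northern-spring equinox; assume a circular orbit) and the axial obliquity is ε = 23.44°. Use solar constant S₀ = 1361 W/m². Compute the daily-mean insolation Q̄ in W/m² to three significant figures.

Solar longitude: λ_s = 360° × (220 − 80)/365.25 = 137.988°.
sin δ = sin 23.44° × sin 137.988° = 0.26624, so δ = +15.440°.
cos H₀ = −tan(+7.9°) tan(+15.440°) = -0.0383, H₀ = 1.6091 rad.
Bracket: H₀ sin φ sin δ + cos φ cos δ sin H₀ = 1.6091×0.13744×0.26624 + 0.99051×0.96391×0.99927 = 0.058880 + 0.954066 = 1.012946.
Q̄ = (S₀/π) × [bracket] = (1361/π) × 1.012946 = 438.8 W/m².

Q̄ ≈ 439 W/m²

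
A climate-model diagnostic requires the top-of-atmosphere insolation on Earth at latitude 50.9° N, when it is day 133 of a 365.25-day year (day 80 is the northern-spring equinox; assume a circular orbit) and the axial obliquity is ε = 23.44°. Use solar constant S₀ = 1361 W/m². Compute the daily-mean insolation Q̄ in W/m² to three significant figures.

Solar longitude: λ_s = 360° × (133 − 80)/365.25 = 52.238°.
sin δ = sin 23.44° × sin 52.238° = 0.31448, so δ = +18.329°.
cos H₀ = −tan(+50.9°) tan(+18.329°) = -0.4076, H₀ = 1.9907 rad.
Bracket: H₀ sin φ sin δ + cos φ cos δ sin H₀ = 1.9907×0.77605×0.31448 + 0.63068×0.94927×0.91314 = 0.485835 + 0.546684 = 1.032519.
Q̄ = (S₀/π) × [bracket] = (1361/π) × 1.032519 = 447.3 W/m².

Q̄ ≈ 447 W/m²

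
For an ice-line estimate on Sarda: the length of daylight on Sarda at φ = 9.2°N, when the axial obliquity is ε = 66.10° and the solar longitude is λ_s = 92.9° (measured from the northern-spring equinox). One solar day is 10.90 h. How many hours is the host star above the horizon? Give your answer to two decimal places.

6.74 h

Solar declination: sin δ = sin ε · sin λ_s = sin 66.10° × sin 92.9° = 0.91308, so δ = +65.935°.
cos H₀ = −tan φ · tan δ = −tan(+9.2°) × tan(+65.935°) = -0.3627, so H₀ = 1.9419 rad = 111.26°.
Daylight = 2H₀/(2π) × 10.90 h = (1.9419/π) × 10.90 = 6.74 h.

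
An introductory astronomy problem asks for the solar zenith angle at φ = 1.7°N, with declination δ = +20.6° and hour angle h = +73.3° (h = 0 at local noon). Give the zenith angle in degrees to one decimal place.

cos θ_z = sin φ sin δ + cos φ cos δ cos h = 0.010438 + 0.268868 = 0.279306.
θ_z = arccos(0.279306) = 73.8°.

θ_z = 73.8°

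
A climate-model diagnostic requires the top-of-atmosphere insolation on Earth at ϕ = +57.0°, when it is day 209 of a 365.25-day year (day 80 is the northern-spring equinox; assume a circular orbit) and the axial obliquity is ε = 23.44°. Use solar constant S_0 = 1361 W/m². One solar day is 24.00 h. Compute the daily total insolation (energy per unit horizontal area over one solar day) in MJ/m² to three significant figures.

37.6 MJ/m²

Solar longitude: L_s = 360° × (209 − 80)/365.25 = 127.146°.
sin δ = sin 23.44° × sin 127.146° = 0.31708, so δ = +18.486°.
cos h₀ = −tan(+57.0°) tan(+18.486°) = -0.5148, h₀ = 2.1116 rad.
Bracket: h₀ sin ϕ sin δ + cos ϕ cos δ sin h₀ = 2.1116×0.83867×0.31708 + 0.54464×0.94840×0.85730 = 0.561528 + 0.442827 = 1.004355.
Q̄ = (S_0/π) × [bracket] = (1361/π) × 1.004355 = 435.11 W/m².
Daily total = Q̄ × 24.00 h × 3600 s/h = 435.11 × 24.00 × 3600 / 10⁶ = 37.59 MJ/m².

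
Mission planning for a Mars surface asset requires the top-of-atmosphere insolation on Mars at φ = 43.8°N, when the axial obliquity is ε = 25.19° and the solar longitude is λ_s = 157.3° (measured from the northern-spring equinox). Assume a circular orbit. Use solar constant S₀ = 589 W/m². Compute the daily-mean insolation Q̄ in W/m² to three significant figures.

Q̄ ≈ 169 W/m²

Solar declination: sin δ = sin ε · sin λ_s = sin 25.19° × sin 157.3° = 0.16425, so δ = +9.454°.
cos H₀ = −tan(+43.8°) tan(+9.454°) = -0.1597, H₀ = 1.7312 rad.
Bracket: H₀ sin φ sin δ + cos φ cos δ sin H₀ = 1.7312×0.69214×0.16425 + 0.72176×0.98642×0.98717 = 0.196810 + 0.702824 = 0.899634.
Q̄ = (S₀/π) × [bracket] = (589/π) × 0.899634 = 168.7 W/m².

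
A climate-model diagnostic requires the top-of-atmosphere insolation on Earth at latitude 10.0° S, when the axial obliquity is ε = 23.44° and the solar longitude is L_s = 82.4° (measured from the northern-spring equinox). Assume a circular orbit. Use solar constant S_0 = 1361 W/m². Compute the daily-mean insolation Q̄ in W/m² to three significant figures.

Q̄ ≈ 347 W/m²

Solar declination: sin δ = sin ε · sin L_s = sin 23.44° × sin 82.4° = 0.39429, so δ = +23.222°.
cos h₀ = −tan(-10.0°) tan(+23.222°) = 0.0757, h₀ = 1.4951 rad.
Bracket: h₀ sin ϕ sin δ + cos ϕ cos δ sin h₀ = 1.4951×-0.17365×0.39429 + 0.98481×0.91898×0.99713 = -0.102367 + 0.902423 = 0.800056.
Q̄ = (S_0/π) × [bracket] = (1361/π) × 0.800056 = 346.6 W/m².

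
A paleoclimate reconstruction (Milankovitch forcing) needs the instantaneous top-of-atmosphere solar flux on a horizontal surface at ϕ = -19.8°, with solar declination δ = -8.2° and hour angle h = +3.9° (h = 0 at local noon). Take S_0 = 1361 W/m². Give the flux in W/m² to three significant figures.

1.33e+03 W/m²

cos θ_z = sin ϕ sin δ + cos ϕ cos δ cos h = 0.048314 + 0.929105 = 0.977419.
Flux = S_0 · cos θ_z = 1361 × 0.977419 = 1330 W/m².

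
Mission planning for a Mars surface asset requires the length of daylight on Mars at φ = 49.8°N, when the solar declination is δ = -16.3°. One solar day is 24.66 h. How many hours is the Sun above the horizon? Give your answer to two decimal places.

cos H₀ = −tan φ · tan δ = −tan(+49.8°) × tan(-16.300°) = 0.3460, so H₀ = 1.2175 rad = 69.76°.
Daylight = 2H₀/(2π) × 24.66 h = (1.2175/π) × 24.66 = 9.56 h.

9.56 h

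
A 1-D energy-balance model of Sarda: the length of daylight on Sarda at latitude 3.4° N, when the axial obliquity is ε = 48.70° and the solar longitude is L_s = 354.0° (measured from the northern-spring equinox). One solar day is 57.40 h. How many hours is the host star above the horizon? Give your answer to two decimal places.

Solar declination: sin δ = sin ε · sin L_s = sin 48.70° × sin 354.0° = -0.07853, so δ = -4.504°.
cos h₀ = −tan ϕ · tan δ = −tan(+3.4°) × tan(-4.504°) = 0.0047, so h₀ = 1.5661 rad = 89.73°.
Daylight = 2h₀/(2π) × 57.40 h = (1.5661/π) × 57.40 = 28.61 h.

28.61 h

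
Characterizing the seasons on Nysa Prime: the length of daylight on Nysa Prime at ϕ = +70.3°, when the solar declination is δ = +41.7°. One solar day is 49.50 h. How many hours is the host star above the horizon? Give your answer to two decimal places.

49.50 h

Sunrise equation: cos h₀ = −tan ϕ · tan δ = -2.4884 ≤ −1, so the host star never sets (polar day) and h₀ = π.
Daylight = 2h₀/(2π) × 49.50 h = (3.1416/π) × 49.50 = 49.50 h.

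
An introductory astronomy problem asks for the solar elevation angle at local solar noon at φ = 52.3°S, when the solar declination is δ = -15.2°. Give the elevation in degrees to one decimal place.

At local noon the hour angle is zero, so the zenith angle equals |φ − δ| = |-52.3° − (-15.200°)| = 37.100°.
Elevation = 90° − 37.100° = 52.9°.

52.9°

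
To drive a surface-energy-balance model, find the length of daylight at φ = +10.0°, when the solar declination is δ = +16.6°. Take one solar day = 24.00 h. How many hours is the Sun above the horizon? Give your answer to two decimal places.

12.40 h

cos H₀ = −tan φ · tan δ = −tan(+10.0°) × tan(+16.600°) = -0.0526, so H₀ = 1.6234 rad = 93.01°.
Daylight = 2H₀/(2π) × 24.00 h = (1.6234/π) × 24.00 = 12.40 h.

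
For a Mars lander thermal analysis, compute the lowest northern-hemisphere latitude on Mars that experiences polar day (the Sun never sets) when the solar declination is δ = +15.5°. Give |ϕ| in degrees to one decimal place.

|ϕ| = 74.5°

Polar day requires cos h₀ = −tan ϕ tan δ ≤ −1, i.e. tan ϕ tan δ ≥ 1.
The boundary is |tan ϕ| · |tan δ| = 1, so |ϕ| = 90° − |δ| = 90° − 15.5° = 74.5° in the northern hemisphere.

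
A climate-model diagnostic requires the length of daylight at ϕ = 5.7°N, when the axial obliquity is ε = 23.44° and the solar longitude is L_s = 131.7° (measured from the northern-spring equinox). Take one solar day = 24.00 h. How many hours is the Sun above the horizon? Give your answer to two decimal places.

12.24 h

Solar declination: sin δ = sin ε · sin L_s = sin 23.44° × sin 131.7° = 0.29700, so δ = +17.278°.
cos h₀ = −tan ϕ · tan δ = −tan(+5.7°) × tan(+17.278°) = -0.0310, so h₀ = 1.6018 rad = 91.78°.
Daylight = 2h₀/(2π) × 24.00 h = (1.6018/π) × 24.00 = 12.24 h.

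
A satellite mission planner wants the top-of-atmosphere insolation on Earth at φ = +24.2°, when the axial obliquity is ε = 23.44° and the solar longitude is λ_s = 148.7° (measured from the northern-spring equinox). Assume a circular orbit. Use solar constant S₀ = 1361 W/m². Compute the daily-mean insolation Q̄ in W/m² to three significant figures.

Q̄ ≈ 446 W/m²

Solar declination: sin δ = sin ε · sin λ_s = sin 23.44° × sin 148.7° = 0.20666, so δ = +11.927°.
cos H₀ = −tan(+24.2°) tan(+11.927°) = -0.0949, H₀ = 1.6659 rad.
Bracket: H₀ sin φ sin δ + cos φ cos δ sin H₀ = 1.6659×0.40992×0.20666 + 0.91212×0.97841×0.99548 = 0.141125 + 0.888394 = 1.029519.
Q̄ = (S₀/π) × [bracket] = (1361/π) × 1.029519 = 446.0 W/m².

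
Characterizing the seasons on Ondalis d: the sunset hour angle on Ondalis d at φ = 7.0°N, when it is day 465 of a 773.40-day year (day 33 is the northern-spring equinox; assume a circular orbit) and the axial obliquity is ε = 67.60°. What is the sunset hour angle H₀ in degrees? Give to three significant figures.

H₀ = 87.5°

Solar longitude: λ_s = 360° × (465 − 33)/773.40 = 201.086°.
sin δ = sin 67.60° × sin 201.086° = -0.33262, so δ = -19.428°.
cos H₀ = −tan φ · tan δ = −tan(+7.0°) × tan(-19.428°) = 0.0433, so H₀ = 1.5275 rad = 87.52°.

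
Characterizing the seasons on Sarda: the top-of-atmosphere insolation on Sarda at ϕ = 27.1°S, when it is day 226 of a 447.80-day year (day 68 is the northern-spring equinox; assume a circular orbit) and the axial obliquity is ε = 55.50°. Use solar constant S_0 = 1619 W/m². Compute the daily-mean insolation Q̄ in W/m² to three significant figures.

Q̄ ≈ 138 W/m²

Solar longitude: L_s = 360° × (226 − 68)/447.80 = 127.021°.
sin δ = sin 55.50° × sin 127.021° = 0.65799, so δ = +41.147°.
cos h₀ = −tan(-27.1°) tan(+41.147°) = 0.4471, h₀ = 1.1072 rad.
Bracket: h₀ sin ϕ sin δ + cos ϕ cos δ sin h₀ = 1.1072×-0.45554×0.65799 + 0.89021×0.75302×0.89446 = -0.331873 + 0.599598 = 0.267725.
Q̄ = (S_0/π) × [bracket] = (1619/π) × 0.267725 = 138.0 W/m².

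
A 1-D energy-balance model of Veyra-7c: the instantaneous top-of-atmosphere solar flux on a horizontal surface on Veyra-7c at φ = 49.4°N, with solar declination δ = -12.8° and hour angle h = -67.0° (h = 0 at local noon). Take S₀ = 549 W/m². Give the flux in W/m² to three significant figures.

cos θ_z = sin φ sin δ + cos φ cos δ cos h = -0.168215 + 0.247959 = 0.079744.
Flux = S₀ · cos θ_z = 549 × 0.079744 = 43.78 W/m².

43.8 W/m²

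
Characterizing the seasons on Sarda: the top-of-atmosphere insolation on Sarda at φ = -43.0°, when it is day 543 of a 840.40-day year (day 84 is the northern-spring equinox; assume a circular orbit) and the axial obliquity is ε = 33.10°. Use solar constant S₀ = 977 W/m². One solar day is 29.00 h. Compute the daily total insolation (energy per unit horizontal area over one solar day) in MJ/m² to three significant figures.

Solar longitude: λ_s = 360° × (543 − 84)/840.40 = 196.621°.
sin δ = sin 33.10° × sin 196.621° = -0.15620, so δ = -8.987°.
cos H₀ = −tan(-43.0°) tan(-8.987°) = -0.1475, H₀ = 1.7188 rad.
Bracket: H₀ sin φ sin δ + cos φ cos δ sin H₀ = 1.7188×-0.68200×-0.15620 + 0.73135×0.98772×0.98907 = 0.183101 + 0.714474 = 0.897575.
Q̄ = (S₀/π) × [bracket] = (977/π) × 0.897575 = 279.14 W/m².
Daily total = Q̄ × 29.00 h × 3600 s/h = 279.14 × 29.00 × 3600 / 10⁶ = 29.14 MJ/m².

29.1 MJ/m²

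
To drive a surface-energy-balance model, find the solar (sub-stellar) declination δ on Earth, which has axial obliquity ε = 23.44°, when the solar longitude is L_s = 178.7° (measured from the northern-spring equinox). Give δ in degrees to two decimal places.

δ = +0.52°

sin δ = sin ε · sin L_s = sin 23.44° × sin 178.7° = 0.009025.
δ = arcsin(0.009025) = +0.52°.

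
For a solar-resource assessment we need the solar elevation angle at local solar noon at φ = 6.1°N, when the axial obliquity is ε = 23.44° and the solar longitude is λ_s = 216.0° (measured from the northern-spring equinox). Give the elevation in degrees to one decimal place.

70.4°

Solar declination: sin δ = sin ε · sin λ_s = sin 23.44° × sin 216.0° = -0.23381, so δ = -13.522°.
At local noon the hour angle is zero, so the zenith angle equals |φ − δ| = |+6.1° − (-13.522°)| = 19.622°.
Elevation = 90° − 19.622° = 70.4°.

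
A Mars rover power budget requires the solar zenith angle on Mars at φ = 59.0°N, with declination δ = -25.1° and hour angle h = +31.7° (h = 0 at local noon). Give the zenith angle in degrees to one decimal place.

cos θ_z = sin φ sin δ + cos φ cos δ cos h = -0.363610 + 0.396820 = 0.033210.
θ_z = arccos(0.033210) = 88.1°.

θ_z = 88.1°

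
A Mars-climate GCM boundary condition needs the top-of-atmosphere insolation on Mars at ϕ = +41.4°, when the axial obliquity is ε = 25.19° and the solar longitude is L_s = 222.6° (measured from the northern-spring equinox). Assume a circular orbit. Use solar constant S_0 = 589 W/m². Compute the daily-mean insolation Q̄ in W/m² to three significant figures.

Solar declination: sin δ = sin ε · sin L_s = sin 25.19° × sin 222.6° = -0.28809, so δ = -16.744°.
cos h₀ = −tan(+41.4°) tan(-16.744°) = 0.2652, h₀ = 1.3024 rad.
Bracket: h₀ sin ϕ sin δ + cos ϕ cos δ sin h₀ = 1.3024×0.66131×-0.28809 + 0.75011×0.95760×0.96418 = -0.248129 + 0.692576 = 0.444447.
Q̄ = (S_0/π) × [bracket] = (589/π) × 0.444447 = 83.33 W/m².

Q̄ ≈ 83.3 W/m²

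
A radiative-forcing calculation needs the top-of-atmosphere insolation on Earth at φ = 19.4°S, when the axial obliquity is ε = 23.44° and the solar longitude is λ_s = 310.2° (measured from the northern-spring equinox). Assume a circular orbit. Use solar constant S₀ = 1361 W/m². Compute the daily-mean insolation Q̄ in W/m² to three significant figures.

Q̄ ≈ 460 W/m²

Solar declination: sin δ = sin ε · sin λ_s = sin 23.44° × sin 310.2° = -0.30383, so δ = -17.688°.
cos H₀ = −tan(-19.4°) tan(-17.688°) = -0.1123, H₀ = 1.6833 rad.
Bracket: H₀ sin φ sin δ + cos φ cos δ sin H₀ = 1.6833×-0.33216×-0.30383 + 0.94322×0.95273×0.99367 = 0.169879 + 0.892946 = 1.062825.
Q̄ = (S₀/π) × [bracket] = (1361/π) × 1.062825 = 460.4 W/m².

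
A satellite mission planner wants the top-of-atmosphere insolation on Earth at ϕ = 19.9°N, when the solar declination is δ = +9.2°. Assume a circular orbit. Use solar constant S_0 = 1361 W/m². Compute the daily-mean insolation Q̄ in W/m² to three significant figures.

Q̄ ≈ 440 W/m²

cos h₀ = −tan(+19.9°) tan(+9.200°) = -0.0586, h₀ = 1.6295 rad.
Bracket: h₀ sin ϕ sin δ + cos ϕ cos δ sin h₀ = 1.6295×0.34038×0.15988 + 0.94029×0.98714×0.99828 = 0.088677 + 0.926601 = 1.015278.
Q̄ = (S_0/π) × [bracket] = (1361/π) × 1.015278 = 439.8 W/m².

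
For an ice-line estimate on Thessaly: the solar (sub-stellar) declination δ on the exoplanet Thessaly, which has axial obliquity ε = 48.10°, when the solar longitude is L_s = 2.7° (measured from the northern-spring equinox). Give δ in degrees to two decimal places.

sin δ = sin ε · sin L_s = sin 48.10° × sin 2.7° = 0.035062.
δ = arcsin(0.035062) = +2.01°.

δ = +2.01°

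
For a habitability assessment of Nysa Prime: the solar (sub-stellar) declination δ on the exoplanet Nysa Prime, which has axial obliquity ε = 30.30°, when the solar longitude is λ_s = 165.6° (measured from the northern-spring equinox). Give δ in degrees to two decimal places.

sin δ = sin ε · sin λ_s = sin 30.30° × sin 165.6° = 0.125471.
δ = arcsin(0.125471) = +7.21°.

δ = +7.21°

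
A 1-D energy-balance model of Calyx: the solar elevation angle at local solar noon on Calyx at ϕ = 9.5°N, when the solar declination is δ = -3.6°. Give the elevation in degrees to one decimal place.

76.9°

At local noon the hour angle is zero, so the zenith angle equals |ϕ − δ| = |+9.5° − (-3.600°)| = 13.100°.
Elevation = 90° − 13.100° = 76.9°.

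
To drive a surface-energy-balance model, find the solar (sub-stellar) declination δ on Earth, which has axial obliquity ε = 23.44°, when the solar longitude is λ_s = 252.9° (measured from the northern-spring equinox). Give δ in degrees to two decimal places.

sin δ = sin ε · sin λ_s = sin 23.44° × sin 252.9° = -0.380203.
δ = arcsin(-0.380203) = -22.35°.

δ = -22.35°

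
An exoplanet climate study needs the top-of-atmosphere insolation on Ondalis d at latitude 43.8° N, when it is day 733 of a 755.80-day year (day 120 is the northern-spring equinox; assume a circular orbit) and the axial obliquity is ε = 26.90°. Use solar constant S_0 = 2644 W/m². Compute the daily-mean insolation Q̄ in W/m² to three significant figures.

Solar longitude: L_s = 360° × (733 − 120)/755.80 = 291.982°.
sin δ = sin 26.90° × sin 291.982° = -0.41954, so δ = -24.806°.
cos h₀ = −tan(+43.8°) tan(-24.806°) = 0.4432, h₀ = 1.1116 rad.
Bracket: h₀ sin ϕ sin δ + cos ϕ cos δ sin h₀ = 1.1116×0.69214×-0.41954 + 0.72176×0.90774×0.89641 = -0.322787 + 0.587301 = 0.264514.
Q̄ = (S_0/π) × [bracket] = (2644/π) × 0.264514 = 222.6 W/m².

Q̄ ≈ 223 W/m²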